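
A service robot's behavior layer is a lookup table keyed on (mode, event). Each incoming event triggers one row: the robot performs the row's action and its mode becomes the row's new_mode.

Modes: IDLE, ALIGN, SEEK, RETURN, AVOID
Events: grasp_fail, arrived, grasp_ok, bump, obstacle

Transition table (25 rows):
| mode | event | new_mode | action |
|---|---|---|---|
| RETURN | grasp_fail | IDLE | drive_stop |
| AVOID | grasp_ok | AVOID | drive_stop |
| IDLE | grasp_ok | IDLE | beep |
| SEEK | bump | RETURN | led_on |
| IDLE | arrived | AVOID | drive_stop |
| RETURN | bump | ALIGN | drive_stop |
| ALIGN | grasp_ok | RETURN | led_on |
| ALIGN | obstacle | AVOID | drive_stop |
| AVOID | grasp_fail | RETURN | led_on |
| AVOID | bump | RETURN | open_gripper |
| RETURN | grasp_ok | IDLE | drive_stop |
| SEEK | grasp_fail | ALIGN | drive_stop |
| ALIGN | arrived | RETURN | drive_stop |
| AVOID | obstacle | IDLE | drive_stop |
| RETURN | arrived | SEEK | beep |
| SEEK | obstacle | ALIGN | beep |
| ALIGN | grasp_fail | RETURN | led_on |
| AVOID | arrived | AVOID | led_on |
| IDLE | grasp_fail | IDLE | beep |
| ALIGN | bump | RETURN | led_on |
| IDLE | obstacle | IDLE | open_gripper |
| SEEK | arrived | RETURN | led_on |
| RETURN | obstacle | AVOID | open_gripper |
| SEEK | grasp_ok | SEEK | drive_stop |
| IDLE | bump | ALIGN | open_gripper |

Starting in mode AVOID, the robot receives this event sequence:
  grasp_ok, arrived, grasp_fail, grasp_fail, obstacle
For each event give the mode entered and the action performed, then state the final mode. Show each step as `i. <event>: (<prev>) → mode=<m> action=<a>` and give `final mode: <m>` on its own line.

final mode: IDLE

1. grasp_ok: (AVOID) → mode=AVOID action=drive_stop
2. arrived: (AVOID) → mode=AVOID action=led_on
3. grasp_fail: (AVOID) → mode=RETURN action=led_on
4. grasp_fail: (RETURN) → mode=IDLE action=drive_stop
5. obstacle: (IDLE) → mode=IDLE action=open_gripper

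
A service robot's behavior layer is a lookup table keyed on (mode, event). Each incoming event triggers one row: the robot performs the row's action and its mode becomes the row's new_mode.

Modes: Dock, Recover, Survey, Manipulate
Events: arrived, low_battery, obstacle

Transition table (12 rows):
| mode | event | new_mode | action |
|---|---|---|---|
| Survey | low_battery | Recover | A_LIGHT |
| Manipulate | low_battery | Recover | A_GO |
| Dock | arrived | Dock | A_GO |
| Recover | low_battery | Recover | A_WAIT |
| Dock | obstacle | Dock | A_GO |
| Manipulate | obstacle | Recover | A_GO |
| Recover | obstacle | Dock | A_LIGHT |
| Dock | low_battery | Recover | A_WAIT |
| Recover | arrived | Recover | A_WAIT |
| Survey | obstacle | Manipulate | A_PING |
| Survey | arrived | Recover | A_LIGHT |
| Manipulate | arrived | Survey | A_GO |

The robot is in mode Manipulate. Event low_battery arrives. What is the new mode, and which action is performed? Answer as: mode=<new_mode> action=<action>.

mode=Recover action=A_GO

current mode = Manipulate; filter table to that mode:
  (Manipulate, low_battery) → (Recover, A_GO)  ← event matches
  (Manipulate, obstacle) → (Recover, A_GO)
  (Manipulate, arrived) → (Survey, A_GO)
event = low_battery selects (Recover, A_GO)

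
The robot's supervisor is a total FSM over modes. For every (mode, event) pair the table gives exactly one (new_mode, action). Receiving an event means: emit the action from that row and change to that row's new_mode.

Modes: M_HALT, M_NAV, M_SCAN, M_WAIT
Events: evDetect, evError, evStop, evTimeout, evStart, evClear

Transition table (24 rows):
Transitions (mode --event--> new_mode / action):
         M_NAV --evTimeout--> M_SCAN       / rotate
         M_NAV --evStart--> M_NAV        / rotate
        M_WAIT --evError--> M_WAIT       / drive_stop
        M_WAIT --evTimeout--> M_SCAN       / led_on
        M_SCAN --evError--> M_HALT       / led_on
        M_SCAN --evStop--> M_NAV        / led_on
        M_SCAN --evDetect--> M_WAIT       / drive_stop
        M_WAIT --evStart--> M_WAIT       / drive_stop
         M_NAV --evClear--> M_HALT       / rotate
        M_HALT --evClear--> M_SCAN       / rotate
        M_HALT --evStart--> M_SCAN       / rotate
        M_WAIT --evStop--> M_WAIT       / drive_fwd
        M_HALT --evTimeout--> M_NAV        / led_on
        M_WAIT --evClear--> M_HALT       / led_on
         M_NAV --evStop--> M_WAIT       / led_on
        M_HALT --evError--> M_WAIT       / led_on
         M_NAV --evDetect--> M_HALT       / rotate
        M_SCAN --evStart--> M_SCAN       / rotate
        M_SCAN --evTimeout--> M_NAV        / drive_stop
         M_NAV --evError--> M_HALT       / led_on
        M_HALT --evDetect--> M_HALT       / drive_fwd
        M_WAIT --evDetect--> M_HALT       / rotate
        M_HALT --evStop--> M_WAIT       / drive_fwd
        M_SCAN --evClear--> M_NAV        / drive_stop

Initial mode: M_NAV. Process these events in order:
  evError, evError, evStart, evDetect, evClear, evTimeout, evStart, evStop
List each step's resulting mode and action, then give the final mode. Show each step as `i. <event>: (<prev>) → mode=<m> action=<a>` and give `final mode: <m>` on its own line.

final mode: M_WAIT

1. evError: (M_NAV) → mode=M_HALT action=led_on
2. evError: (M_HALT) → mode=M_WAIT action=led_on
3. evStart: (M_WAIT) → mode=M_WAIT action=drive_stop
4. evDetect: (M_WAIT) → mode=M_HALT action=rotate
5. evClear: (M_HALT) → mode=M_SCAN action=rotate
6. evTimeout: (M_SCAN) → mode=M_NAV action=drive_stop
7. evStart: (M_NAV) → mode=M_NAV action=rotate
8. evStop: (M_NAV) → mode=M_WAIT action=led_on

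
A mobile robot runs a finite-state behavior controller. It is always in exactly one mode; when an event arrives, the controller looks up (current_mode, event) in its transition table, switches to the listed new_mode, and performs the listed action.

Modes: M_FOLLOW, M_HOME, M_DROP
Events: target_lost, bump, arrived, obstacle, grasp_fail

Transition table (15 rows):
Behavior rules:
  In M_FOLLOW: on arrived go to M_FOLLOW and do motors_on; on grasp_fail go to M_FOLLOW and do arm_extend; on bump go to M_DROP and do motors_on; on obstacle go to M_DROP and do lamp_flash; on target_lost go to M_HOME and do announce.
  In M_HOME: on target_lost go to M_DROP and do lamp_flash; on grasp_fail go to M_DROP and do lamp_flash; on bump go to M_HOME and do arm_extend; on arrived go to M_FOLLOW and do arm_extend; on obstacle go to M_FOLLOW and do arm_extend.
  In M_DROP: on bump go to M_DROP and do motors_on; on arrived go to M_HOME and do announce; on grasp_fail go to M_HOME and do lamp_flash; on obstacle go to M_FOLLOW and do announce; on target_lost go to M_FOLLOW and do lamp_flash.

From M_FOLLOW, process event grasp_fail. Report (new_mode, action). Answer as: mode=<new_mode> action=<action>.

current mode = M_FOLLOW; filter table to that mode:
  (M_FOLLOW, arrived) → (M_FOLLOW, motors_on)
  (M_FOLLOW, grasp_fail) → (M_FOLLOW, arm_extend)  ← event matches
  (M_FOLLOW, bump) → (M_DROP, motors_on)
  (M_FOLLOW, obstacle) → (M_DROP, lamp_flash)
  (M_FOLLOW, target_lost) → (M_HOME, announce)
event = grasp_fail selects (M_FOLLOW, arm_extend)

mode=M_FOLLOW action=arm_extend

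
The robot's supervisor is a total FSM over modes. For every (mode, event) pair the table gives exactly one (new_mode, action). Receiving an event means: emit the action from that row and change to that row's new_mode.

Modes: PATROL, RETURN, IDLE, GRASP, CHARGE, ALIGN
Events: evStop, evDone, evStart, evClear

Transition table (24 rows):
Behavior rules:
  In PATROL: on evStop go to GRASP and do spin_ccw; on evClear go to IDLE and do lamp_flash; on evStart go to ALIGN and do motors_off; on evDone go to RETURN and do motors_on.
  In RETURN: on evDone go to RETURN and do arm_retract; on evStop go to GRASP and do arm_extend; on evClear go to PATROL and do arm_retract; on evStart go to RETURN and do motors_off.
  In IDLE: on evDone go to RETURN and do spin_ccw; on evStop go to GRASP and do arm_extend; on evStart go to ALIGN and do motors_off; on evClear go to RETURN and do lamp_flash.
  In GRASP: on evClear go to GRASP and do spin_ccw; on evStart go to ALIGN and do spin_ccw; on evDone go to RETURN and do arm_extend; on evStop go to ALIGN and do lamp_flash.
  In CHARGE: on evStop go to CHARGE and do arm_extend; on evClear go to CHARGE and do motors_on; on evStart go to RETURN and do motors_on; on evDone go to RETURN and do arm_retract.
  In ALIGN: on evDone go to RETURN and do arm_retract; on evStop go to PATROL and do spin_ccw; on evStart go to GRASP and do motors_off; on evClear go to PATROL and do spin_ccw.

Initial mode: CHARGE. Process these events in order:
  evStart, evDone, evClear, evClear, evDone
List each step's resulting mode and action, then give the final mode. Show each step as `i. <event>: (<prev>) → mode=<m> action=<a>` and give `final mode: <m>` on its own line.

1. evStart: (CHARGE) → mode=RETURN action=motors_on
2. evDone: (RETURN) → mode=RETURN action=arm_retract
3. evClear: (RETURN) → mode=PATROL action=arm_retract
4. evClear: (PATROL) → mode=IDLE action=lamp_flash
5. evDone: (IDLE) → mode=RETURN action=spin_ccw

final mode: RETURN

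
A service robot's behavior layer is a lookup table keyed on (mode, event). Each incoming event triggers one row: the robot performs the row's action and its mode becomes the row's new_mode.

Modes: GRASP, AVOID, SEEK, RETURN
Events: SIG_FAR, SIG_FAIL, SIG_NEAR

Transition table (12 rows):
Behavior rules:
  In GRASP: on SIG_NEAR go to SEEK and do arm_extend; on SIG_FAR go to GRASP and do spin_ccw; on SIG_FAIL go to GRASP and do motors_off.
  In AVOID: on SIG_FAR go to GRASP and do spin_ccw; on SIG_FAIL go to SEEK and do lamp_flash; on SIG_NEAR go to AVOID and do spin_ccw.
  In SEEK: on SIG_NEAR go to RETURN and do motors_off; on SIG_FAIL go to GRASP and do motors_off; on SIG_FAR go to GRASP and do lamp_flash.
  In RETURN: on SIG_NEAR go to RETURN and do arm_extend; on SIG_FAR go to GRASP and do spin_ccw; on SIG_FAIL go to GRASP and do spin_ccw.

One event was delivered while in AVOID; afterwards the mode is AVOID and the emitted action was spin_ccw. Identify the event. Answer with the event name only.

try SIG_FAR: (AVOID, SIG_FAR) → (GRASP, spin_ccw)
try SIG_FAIL: (AVOID, SIG_FAIL) → (SEEK, lamp_flash)
try SIG_NEAR: (AVOID, SIG_NEAR) → (AVOID, spin_ccw)  ← matches

SIG_NEAR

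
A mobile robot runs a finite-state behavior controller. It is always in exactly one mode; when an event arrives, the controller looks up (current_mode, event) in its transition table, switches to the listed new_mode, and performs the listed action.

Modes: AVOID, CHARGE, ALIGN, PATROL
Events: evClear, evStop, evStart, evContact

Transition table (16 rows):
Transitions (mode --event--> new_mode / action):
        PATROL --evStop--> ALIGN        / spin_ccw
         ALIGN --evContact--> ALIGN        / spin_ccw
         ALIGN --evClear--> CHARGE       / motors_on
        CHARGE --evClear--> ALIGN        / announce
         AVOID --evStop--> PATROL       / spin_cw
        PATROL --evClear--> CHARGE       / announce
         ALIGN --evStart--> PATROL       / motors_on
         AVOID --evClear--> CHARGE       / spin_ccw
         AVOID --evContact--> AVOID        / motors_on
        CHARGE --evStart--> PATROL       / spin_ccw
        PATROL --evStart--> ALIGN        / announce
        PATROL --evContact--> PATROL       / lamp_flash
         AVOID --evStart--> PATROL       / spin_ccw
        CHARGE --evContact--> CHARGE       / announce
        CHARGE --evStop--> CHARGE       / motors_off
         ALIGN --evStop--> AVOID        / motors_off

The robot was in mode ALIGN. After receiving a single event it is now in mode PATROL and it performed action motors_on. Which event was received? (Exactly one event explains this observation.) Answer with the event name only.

try evClear: (ALIGN, evClear) → (CHARGE, motors_on)
try evStop: (ALIGN, evStop) → (AVOID, motors_off)
try evStart: (ALIGN, evStart) → (PATROL, motors_on)  ← matches
try evContact: (ALIGN, evContact) → (ALIGN, spin_ccw)

evStart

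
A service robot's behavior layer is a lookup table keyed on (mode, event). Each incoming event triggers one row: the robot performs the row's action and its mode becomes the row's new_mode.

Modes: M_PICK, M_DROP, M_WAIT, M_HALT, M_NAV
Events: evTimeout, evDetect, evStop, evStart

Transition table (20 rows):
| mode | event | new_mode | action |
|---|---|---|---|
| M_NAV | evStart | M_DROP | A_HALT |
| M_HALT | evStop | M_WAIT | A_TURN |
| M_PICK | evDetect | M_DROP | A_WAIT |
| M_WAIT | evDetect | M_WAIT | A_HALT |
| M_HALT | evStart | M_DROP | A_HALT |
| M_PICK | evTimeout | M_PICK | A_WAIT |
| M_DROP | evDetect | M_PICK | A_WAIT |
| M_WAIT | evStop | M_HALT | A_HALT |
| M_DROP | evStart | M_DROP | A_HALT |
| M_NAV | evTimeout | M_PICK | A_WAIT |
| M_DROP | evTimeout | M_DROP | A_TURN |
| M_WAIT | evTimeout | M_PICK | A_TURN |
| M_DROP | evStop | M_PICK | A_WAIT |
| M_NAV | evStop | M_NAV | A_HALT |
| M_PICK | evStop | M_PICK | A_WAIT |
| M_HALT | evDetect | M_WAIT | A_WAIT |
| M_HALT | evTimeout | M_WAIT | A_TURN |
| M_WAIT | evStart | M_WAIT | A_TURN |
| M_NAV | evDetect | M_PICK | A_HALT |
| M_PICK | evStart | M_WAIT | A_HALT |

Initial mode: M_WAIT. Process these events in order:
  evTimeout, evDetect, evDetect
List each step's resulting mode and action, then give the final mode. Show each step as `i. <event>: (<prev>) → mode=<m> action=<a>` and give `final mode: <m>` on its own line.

1. evTimeout: (M_WAIT) → mode=M_PICK action=A_TURN
2. evDetect: (M_PICK) → mode=M_DROP action=A_WAIT
3. evDetect: (M_DROP) → mode=M_PICK action=A_WAIT

final mode: M_PICK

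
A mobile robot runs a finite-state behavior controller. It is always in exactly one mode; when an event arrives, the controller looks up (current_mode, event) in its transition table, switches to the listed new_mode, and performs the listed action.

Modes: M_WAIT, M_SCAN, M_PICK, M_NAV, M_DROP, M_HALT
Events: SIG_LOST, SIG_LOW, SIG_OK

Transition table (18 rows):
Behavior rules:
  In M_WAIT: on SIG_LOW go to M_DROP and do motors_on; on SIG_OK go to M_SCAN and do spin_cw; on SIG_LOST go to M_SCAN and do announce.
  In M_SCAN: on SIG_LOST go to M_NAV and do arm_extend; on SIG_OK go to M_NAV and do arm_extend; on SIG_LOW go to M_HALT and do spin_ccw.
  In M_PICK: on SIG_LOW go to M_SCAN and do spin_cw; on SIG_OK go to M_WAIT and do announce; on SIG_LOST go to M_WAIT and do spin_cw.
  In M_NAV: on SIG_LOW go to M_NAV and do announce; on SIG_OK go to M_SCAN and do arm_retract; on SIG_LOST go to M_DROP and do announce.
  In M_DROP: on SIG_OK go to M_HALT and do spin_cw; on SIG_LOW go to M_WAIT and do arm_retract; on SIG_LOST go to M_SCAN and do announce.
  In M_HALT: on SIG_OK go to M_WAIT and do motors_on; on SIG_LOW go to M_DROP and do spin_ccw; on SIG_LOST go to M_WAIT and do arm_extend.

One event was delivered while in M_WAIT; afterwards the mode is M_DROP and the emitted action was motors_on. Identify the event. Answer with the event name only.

SIG_LOW

try SIG_LOST: (M_WAIT, SIG_LOST) → (M_SCAN, announce)
try SIG_LOW: (M_WAIT, SIG_LOW) → (M_DROP, motors_on)  ← matches
try SIG_OK: (M_WAIT, SIG_OK) → (M_SCAN, spin_cw)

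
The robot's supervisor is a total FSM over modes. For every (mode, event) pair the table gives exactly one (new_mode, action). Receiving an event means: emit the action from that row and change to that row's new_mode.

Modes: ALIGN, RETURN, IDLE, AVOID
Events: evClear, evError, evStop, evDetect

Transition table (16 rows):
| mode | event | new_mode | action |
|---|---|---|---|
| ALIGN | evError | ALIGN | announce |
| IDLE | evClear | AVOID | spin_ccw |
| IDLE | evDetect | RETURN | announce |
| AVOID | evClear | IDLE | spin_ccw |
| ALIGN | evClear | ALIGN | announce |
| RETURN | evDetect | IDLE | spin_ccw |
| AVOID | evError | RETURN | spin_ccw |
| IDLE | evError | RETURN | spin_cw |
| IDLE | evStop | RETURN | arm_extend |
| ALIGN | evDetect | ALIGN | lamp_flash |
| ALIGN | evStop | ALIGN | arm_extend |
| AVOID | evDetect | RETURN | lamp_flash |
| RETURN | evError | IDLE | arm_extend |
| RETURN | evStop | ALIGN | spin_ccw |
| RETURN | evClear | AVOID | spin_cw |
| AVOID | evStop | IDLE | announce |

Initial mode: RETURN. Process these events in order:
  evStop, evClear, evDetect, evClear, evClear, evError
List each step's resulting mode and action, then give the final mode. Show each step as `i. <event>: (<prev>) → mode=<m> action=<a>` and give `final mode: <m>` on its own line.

final mode: ALIGN

1. evStop: (RETURN) → mode=ALIGN action=spin_ccw
2. evClear: (ALIGN) → mode=ALIGN action=announce
3. evDetect: (ALIGN) → mode=ALIGN action=lamp_flash
4. evClear: (ALIGN) → mode=ALIGN action=announce
5. evClear: (ALIGN) → mode=ALIGN action=announce
6. evError: (ALIGN) → mode=ALIGN action=announce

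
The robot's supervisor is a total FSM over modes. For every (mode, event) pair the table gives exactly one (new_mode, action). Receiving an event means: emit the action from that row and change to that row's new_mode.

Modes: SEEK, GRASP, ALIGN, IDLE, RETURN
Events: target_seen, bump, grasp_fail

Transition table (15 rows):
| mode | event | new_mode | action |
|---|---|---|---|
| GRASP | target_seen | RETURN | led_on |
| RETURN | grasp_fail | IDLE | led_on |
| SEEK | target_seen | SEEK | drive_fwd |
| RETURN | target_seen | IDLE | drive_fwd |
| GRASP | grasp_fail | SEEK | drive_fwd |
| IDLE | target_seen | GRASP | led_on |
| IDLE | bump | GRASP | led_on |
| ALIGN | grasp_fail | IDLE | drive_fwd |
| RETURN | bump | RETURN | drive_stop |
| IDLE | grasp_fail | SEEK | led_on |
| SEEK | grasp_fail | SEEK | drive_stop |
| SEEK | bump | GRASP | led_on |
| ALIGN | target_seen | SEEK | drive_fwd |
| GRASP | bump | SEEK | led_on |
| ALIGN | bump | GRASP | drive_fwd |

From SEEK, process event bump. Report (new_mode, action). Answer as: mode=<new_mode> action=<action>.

mode=GRASP action=led_on

current mode = SEEK; filter table to that mode:
  (SEEK, target_seen) → (SEEK, drive_fwd)
  (SEEK, grasp_fail) → (SEEK, drive_stop)
  (SEEK, bump) → (GRASP, led_on)  ← event matches
event = bump selects (GRASP, led_on)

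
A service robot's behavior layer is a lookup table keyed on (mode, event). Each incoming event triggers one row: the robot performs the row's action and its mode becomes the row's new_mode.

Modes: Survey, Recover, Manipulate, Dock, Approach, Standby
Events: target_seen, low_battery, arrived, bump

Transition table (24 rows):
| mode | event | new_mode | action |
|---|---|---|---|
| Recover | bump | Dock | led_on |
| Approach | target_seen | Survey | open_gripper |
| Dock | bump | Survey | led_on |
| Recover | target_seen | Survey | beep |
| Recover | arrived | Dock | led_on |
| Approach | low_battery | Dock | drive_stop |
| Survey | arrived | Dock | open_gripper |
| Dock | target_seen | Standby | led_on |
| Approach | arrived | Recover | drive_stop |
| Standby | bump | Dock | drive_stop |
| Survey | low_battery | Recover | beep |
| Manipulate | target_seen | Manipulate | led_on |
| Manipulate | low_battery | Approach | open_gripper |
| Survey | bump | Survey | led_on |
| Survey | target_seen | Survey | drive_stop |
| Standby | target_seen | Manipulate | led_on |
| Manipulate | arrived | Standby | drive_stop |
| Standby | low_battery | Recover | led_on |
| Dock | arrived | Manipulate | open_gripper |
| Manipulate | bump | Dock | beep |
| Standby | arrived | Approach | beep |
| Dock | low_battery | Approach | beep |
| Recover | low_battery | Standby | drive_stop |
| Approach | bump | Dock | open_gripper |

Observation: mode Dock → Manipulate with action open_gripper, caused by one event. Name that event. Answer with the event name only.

try target_seen: (Dock, target_seen) → (Standby, led_on)
try low_battery: (Dock, low_battery) → (Approach, beep)
try arrived: (Dock, arrived) → (Manipulate, open_gripper)  ← matches
try bump: (Dock, bump) → (Survey, led_on)

arrived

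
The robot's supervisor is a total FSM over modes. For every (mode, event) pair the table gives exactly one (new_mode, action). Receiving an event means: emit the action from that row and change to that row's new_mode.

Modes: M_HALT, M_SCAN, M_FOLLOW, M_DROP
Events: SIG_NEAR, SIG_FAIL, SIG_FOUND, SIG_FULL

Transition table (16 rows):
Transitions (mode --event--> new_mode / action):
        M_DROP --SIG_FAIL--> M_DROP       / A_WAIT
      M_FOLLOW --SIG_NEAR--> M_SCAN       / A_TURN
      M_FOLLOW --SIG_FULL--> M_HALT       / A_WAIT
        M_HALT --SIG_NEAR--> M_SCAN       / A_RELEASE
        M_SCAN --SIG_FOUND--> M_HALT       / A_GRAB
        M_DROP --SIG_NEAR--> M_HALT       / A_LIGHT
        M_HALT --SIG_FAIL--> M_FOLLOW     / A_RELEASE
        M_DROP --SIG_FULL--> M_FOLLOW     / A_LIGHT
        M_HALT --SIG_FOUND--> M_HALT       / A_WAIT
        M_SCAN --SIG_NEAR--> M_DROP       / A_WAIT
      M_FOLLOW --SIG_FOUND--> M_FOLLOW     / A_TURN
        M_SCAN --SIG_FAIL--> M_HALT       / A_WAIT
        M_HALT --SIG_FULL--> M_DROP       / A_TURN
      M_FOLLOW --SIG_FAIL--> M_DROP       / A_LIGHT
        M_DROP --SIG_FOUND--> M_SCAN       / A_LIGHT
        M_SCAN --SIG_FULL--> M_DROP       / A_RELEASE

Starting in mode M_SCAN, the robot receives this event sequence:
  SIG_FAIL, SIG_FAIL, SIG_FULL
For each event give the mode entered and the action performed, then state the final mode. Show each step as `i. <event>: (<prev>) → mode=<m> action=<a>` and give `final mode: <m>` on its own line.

final mode: M_HALT

1. SIG_FAIL: (M_SCAN) → mode=M_HALT action=A_WAIT
2. SIG_FAIL: (M_HALT) → mode=M_FOLLOW action=A_RELEASE
3. SIG_FULL: (M_FOLLOW) → mode=M_HALT action=A_WAIT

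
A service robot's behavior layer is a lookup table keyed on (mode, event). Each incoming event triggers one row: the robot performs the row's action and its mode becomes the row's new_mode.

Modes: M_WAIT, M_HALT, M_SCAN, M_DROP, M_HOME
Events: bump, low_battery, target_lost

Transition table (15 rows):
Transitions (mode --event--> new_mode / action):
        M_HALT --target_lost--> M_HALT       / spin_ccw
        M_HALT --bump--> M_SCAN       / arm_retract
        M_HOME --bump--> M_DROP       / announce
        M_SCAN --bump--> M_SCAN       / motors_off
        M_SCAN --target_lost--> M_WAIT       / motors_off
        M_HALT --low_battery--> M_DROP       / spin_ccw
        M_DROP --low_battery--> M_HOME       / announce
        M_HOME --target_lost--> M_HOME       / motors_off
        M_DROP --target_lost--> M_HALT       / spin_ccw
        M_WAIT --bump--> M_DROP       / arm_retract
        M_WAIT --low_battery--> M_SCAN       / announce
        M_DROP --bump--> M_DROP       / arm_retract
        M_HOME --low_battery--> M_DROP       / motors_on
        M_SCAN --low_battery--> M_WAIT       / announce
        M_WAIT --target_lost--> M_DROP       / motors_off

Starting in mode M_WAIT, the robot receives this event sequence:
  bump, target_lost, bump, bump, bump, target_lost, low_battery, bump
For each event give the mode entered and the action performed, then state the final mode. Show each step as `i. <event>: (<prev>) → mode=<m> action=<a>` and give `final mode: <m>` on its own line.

final mode: M_SCAN

1. bump: (M_WAIT) → mode=M_DROP action=arm_retract
2. target_lost: (M_DROP) → mode=M_HALT action=spin_ccw
3. bump: (M_HALT) → mode=M_SCAN action=arm_retract
4. bump: (M_SCAN) → mode=M_SCAN action=motors_off
5. bump: (M_SCAN) → mode=M_SCAN action=motors_off
6. target_lost: (M_SCAN) → mode=M_WAIT action=motors_off
7. low_battery: (M_WAIT) → mode=M_SCAN action=announce
8. bump: (M_SCAN) → mode=M_SCAN action=motors_off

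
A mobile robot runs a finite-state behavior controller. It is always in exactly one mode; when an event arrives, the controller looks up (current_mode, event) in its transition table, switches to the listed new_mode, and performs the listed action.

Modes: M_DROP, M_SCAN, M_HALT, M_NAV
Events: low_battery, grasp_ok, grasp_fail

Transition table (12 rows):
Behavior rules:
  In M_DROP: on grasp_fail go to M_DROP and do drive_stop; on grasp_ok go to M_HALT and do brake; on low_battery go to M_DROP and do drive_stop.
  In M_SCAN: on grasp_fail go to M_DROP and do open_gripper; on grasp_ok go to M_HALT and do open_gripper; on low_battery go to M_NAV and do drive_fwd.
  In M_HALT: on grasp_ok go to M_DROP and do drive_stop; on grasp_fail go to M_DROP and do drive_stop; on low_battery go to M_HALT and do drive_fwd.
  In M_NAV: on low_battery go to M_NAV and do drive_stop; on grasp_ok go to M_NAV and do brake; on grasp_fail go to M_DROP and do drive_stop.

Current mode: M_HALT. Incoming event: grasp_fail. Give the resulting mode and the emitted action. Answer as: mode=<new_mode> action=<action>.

current mode = M_HALT; filter table to that mode:
  (M_HALT, grasp_ok) → (M_DROP, drive_stop)
  (M_HALT, grasp_fail) → (M_DROP, drive_stop)  ← event matches
  (M_HALT, low_battery) → (M_HALT, drive_fwd)
event = grasp_fail selects (M_DROP, drive_stop)

mode=M_DROP action=drive_stop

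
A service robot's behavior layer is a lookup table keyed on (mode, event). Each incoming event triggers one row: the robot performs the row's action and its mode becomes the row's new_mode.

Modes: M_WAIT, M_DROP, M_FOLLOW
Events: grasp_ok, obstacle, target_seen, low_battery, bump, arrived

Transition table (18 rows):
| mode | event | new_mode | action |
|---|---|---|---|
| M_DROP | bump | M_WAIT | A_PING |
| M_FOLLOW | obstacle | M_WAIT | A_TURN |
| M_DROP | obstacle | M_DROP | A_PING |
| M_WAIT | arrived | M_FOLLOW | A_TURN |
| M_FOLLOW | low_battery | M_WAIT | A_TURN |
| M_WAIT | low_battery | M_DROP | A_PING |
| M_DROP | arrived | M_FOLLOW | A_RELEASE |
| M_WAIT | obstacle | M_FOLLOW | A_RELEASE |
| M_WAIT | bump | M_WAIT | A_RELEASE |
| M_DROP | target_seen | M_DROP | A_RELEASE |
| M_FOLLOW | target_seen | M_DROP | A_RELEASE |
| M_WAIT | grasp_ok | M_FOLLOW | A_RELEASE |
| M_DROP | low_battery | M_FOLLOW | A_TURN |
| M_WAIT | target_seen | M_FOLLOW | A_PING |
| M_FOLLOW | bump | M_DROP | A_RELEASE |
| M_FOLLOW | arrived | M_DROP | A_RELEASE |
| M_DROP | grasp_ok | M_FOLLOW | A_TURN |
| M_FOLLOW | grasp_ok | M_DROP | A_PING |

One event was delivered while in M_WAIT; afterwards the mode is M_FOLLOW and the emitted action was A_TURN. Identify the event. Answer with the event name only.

arrived

try grasp_ok: (M_WAIT, grasp_ok) → (M_FOLLOW, A_RELEASE)
try obstacle: (M_WAIT, obstacle) → (M_FOLLOW, A_RELEASE)
try target_seen: (M_WAIT, target_seen) → (M_FOLLOW, A_PING)
try low_battery: (M_WAIT, low_battery) → (M_DROP, A_PING)
try bump: (M_WAIT, bump) → (M_WAIT, A_RELEASE)
try arrived: (M_WAIT, arrived) → (M_FOLLOW, A_TURN)  ← matches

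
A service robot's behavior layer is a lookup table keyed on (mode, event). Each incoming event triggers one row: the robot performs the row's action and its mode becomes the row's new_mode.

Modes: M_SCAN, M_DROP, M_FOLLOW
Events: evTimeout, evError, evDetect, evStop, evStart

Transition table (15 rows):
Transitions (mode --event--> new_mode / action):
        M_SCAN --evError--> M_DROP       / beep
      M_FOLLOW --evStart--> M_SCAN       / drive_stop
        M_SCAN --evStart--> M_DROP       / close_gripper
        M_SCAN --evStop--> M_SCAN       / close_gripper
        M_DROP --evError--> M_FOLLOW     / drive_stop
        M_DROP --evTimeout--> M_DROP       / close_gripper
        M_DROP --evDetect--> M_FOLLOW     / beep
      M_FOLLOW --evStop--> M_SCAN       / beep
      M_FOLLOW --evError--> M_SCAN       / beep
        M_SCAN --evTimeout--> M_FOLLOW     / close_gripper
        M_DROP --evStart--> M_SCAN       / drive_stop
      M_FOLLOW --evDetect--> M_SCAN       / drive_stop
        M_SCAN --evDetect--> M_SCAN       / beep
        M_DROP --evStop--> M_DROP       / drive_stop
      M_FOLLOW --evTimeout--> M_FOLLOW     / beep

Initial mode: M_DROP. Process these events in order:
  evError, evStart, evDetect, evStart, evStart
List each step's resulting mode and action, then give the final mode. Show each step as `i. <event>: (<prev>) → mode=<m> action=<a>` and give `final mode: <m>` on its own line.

final mode: M_SCAN

1. evError: (M_DROP) → mode=M_FOLLOW action=drive_stop
2. evStart: (M_FOLLOW) → mode=M_SCAN action=drive_stop
3. evDetect: (M_SCAN) → mode=M_SCAN action=beep
4. evStart: (M_SCAN) → mode=M_DROP action=close_gripper
5. evStart: (M_DROP) → mode=M_SCAN action=drive_stop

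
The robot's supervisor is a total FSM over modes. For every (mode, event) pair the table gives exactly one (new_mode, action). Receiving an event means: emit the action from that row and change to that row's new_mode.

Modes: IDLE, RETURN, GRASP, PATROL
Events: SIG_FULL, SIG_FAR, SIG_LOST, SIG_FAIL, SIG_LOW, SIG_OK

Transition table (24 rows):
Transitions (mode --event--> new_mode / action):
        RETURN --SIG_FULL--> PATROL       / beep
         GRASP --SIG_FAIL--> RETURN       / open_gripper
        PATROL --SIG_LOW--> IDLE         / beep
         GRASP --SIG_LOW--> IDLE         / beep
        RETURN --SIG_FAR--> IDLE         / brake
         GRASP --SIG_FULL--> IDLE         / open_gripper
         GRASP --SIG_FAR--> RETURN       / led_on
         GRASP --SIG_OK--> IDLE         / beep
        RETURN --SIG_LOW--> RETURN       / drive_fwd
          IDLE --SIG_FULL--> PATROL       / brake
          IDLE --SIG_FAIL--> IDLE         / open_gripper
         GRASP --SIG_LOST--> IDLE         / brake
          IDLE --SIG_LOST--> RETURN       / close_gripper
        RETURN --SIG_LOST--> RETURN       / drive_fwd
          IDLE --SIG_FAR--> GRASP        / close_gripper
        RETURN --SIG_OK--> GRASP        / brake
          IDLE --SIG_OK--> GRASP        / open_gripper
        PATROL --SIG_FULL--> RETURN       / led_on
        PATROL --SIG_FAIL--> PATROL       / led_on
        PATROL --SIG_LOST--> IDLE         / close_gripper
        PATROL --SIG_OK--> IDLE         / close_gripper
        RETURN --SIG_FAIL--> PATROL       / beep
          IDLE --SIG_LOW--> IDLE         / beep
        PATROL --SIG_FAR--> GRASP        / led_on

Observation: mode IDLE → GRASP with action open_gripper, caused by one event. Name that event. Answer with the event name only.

SIG_OK

try SIG_FULL: (IDLE, SIG_FULL) → (PATROL, brake)
try SIG_FAR: (IDLE, SIG_FAR) → (GRASP, close_gripper)
try SIG_LOST: (IDLE, SIG_LOST) → (RETURN, close_gripper)
try SIG_FAIL: (IDLE, SIG_FAIL) → (IDLE, open_gripper)
try SIG_LOW: (IDLE, SIG_LOW) → (IDLE, beep)
try SIG_OK: (IDLE, SIG_OK) → (GRASP, open_gripper)  ← matches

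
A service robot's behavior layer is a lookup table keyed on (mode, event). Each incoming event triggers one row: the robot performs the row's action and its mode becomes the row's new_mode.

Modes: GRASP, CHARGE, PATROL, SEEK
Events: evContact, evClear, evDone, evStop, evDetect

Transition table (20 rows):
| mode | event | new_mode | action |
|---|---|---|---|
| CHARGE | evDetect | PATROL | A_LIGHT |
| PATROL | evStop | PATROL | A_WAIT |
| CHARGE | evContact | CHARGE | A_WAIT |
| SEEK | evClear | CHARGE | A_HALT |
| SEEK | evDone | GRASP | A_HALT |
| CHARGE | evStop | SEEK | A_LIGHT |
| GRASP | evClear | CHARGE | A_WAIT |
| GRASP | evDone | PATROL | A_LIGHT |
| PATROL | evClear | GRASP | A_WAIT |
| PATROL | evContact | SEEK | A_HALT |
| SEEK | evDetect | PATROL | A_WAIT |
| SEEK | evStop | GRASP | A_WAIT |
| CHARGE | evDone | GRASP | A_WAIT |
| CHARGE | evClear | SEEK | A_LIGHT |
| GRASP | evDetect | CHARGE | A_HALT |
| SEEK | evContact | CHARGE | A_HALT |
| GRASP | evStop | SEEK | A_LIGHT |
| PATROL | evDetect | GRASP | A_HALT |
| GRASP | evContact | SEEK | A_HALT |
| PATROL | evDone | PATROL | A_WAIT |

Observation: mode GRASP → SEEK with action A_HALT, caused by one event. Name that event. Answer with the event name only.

evContact

try evContact: (GRASP, evContact) → (SEEK, A_HALT)  ← matches
try evClear: (GRASP, evClear) → (CHARGE, A_WAIT)
try evDone: (GRASP, evDone) → (PATROL, A_LIGHT)
try evStop: (GRASP, evStop) → (SEEK, A_LIGHT)
try evDetect: (GRASP, evDetect) → (CHARGE, A_HALT)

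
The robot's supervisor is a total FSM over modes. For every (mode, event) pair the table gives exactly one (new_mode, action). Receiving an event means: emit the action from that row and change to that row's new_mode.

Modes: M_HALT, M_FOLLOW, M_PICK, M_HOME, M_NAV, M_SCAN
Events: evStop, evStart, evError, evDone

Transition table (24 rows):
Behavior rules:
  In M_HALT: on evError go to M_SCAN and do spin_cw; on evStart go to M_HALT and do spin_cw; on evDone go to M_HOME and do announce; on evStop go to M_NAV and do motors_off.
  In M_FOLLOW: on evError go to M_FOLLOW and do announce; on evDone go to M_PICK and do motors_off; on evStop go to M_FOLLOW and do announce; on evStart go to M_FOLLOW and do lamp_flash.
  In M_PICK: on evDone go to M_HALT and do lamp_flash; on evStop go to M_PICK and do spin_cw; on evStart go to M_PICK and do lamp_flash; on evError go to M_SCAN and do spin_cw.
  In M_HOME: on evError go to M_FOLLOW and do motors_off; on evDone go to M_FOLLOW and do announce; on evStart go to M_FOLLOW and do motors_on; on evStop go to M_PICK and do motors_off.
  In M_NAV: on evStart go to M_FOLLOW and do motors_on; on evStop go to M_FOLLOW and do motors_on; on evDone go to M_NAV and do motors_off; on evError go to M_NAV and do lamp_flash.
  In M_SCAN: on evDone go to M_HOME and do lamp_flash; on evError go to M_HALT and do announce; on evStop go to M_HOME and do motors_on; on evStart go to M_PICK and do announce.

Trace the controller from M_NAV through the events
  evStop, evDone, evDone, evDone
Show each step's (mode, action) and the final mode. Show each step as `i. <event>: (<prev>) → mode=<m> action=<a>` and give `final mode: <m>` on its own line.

1. evStop: (M_NAV) → mode=M_FOLLOW action=motors_on
2. evDone: (M_FOLLOW) → mode=M_PICK action=motors_off
3. evDone: (M_PICK) → mode=M_HALT action=lamp_flash
4. evDone: (M_HALT) → mode=M_HOME action=announce

final mode: M_HOME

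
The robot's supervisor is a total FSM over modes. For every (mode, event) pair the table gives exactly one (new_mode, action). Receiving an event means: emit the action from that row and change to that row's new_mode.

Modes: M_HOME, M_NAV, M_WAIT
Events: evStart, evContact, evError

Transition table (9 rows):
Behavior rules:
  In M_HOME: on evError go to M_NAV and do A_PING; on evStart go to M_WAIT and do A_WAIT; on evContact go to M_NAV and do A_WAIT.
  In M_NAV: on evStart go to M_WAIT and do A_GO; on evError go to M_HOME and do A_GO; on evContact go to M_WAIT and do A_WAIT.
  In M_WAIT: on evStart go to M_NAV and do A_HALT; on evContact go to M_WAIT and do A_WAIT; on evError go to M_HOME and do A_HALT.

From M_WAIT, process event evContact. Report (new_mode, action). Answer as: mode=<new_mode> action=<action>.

current mode = M_WAIT; filter table to that mode:
  (M_WAIT, evStart) → (M_NAV, A_HALT)
  (M_WAIT, evContact) → (M_WAIT, A_WAIT)  ← event matches
  (M_WAIT, evError) → (M_HOME, A_HALT)
event = evContact selects (M_WAIT, A_WAIT)

mode=M_WAIT action=A_WAIT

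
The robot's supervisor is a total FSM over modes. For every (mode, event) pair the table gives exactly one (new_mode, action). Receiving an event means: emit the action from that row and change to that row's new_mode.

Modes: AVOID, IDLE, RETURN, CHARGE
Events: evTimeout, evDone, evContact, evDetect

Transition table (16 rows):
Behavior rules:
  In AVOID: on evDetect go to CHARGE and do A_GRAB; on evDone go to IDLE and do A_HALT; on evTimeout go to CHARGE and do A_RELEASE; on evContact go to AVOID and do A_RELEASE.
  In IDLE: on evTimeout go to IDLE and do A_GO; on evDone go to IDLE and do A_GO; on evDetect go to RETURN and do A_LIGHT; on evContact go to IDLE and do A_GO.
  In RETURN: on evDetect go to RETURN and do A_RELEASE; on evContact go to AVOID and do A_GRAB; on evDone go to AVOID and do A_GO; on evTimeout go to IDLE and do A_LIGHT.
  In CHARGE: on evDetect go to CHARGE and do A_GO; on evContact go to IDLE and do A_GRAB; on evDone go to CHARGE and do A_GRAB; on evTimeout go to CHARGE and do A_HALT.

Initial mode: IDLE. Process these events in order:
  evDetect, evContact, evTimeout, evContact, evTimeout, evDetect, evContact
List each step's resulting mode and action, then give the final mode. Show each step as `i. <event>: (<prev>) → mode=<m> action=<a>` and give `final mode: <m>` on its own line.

final mode: AVOID

1. evDetect: (IDLE) → mode=RETURN action=A_LIGHT
2. evContact: (RETURN) → mode=AVOID action=A_GRAB
3. evTimeout: (AVOID) → mode=CHARGE action=A_RELEASE
4. evContact: (CHARGE) → mode=IDLE action=A_GRAB
5. evTimeout: (IDLE) → mode=IDLE action=A_GO
6. evDetect: (IDLE) → mode=RETURN action=A_LIGHT
7. evContact: (RETURN) → mode=AVOID action=A_GRAB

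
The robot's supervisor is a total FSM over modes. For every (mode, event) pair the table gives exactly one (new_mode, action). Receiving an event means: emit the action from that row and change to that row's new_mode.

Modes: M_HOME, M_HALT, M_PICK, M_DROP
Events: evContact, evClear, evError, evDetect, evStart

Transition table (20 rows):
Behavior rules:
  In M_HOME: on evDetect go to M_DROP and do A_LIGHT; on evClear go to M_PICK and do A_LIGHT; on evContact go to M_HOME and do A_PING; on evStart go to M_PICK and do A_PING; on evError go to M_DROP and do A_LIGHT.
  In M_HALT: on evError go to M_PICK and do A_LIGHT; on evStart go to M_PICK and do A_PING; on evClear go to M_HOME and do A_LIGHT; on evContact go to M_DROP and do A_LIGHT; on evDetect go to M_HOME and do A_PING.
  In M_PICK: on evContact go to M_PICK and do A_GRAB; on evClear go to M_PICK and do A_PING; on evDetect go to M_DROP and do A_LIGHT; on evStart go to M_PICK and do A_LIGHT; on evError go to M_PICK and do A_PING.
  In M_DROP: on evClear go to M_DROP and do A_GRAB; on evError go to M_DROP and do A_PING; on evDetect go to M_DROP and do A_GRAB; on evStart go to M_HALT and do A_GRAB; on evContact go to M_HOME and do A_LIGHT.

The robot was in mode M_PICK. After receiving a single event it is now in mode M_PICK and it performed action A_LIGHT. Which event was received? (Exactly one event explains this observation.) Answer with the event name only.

evStart

try evContact: (M_PICK, evContact) → (M_PICK, A_GRAB)
try evClear: (M_PICK, evClear) → (M_PICK, A_PING)
try evError: (M_PICK, evError) → (M_PICK, A_PING)
try evDetect: (M_PICK, evDetect) → (M_DROP, A_LIGHT)
try evStart: (M_PICK, evStart) → (M_PICK, A_LIGHT)  ← matches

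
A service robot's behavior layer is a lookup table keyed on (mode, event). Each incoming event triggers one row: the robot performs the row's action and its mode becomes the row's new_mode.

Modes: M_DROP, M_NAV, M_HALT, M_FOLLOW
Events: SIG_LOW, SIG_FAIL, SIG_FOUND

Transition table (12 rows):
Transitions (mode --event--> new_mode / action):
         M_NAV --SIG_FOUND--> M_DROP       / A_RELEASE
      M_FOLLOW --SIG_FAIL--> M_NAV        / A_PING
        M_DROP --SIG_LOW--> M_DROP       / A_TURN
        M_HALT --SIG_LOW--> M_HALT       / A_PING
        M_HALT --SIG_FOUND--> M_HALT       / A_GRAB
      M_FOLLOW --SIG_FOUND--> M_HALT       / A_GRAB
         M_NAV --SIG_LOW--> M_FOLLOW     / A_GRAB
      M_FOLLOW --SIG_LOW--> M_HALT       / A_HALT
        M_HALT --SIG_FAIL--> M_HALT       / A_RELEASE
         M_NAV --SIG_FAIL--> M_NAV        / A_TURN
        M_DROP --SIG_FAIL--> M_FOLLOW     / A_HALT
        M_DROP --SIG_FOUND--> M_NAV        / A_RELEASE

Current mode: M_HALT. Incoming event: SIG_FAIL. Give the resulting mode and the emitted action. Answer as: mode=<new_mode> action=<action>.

current mode = M_HALT; filter table to that mode:
  (M_HALT, SIG_LOW) → (M_HALT, A_PING)
  (M_HALT, SIG_FOUND) → (M_HALT, A_GRAB)
  (M_HALT, SIG_FAIL) → (M_HALT, A_RELEASE)  ← event matches
event = SIG_FAIL selects (M_HALT, A_RELEASE)

mode=M_HALT action=A_RELEASE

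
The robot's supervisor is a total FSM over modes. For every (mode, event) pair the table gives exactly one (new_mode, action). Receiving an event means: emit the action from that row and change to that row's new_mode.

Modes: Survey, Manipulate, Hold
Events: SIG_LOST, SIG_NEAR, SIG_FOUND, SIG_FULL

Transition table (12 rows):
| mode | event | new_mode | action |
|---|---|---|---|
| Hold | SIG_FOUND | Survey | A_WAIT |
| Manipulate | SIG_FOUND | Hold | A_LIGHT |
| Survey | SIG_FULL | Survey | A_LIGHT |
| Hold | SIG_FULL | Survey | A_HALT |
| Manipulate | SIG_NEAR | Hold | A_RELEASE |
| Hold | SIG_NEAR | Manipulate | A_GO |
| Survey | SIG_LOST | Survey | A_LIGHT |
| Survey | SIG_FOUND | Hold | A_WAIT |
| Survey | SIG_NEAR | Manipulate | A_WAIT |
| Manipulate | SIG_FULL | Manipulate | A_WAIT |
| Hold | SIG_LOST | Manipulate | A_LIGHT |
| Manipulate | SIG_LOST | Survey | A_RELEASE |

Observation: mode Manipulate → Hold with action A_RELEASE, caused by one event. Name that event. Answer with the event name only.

SIG_NEAR

try SIG_LOST: (Manipulate, SIG_LOST) → (Survey, A_RELEASE)
try SIG_NEAR: (Manipulate, SIG_NEAR) → (Hold, A_RELEASE)  ← matches
try SIG_FOUND: (Manipulate, SIG_FOUND) → (Hold, A_LIGHT)
try SIG_FULL: (Manipulate, SIG_FULL) → (Manipulate, A_WAIT)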